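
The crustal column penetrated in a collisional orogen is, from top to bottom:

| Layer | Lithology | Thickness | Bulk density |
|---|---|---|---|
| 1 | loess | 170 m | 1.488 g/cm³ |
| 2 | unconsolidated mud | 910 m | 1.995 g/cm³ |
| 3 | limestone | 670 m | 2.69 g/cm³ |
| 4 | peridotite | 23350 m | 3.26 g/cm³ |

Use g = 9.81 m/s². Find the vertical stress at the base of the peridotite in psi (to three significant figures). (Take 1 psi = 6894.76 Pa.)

114000 psi

loess: 1488 kg/m³ × 9.81 m/s² × 170 m = 2.482×10^6 Pa = 359.9 psi
unconsolidated mud: 1995 kg/m³ × 9.81 m/s² × 910 m = 1.781×10^7 Pa = 2583 psi
limestone: 2690 kg/m³ × 9.81 m/s² × 670 m = 1.768×10^7 Pa = 2564 psi
peridotite: 3260 kg/m³ × 9.81 m/s² × 23350 m = 7.467×10^8 Pa = 1.083×10^5 psi
Total = 359.9 + 2583 + 2564 + 1.083×10^5 = 1.1381×10^5 psi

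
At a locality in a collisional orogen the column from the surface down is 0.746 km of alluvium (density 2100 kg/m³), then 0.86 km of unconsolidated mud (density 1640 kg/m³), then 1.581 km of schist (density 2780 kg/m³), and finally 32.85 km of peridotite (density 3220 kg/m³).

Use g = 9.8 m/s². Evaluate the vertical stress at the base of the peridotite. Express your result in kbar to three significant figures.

11.1 kbar

alluvium: 2100 kg/m³ × 9.8 m/s² × 746 m = 1.535×10^7 Pa = 0.1535 kbar
unconsolidated mud: 1640 kg/m³ × 9.8 m/s² × 860 m = 1.382×10^7 Pa = 0.1382 kbar
schist: 2780 kg/m³ × 9.8 m/s² × 1581 m = 4.307×10^7 Pa = 0.4307 kbar
peridotite: 3220 kg/m³ × 9.8 m/s² × 32850 m = 1.037×10^9 Pa = 10.37 kbar
Total = 0.1535 + 0.1382 + 0.4307 + 10.37 = 11.089 kbar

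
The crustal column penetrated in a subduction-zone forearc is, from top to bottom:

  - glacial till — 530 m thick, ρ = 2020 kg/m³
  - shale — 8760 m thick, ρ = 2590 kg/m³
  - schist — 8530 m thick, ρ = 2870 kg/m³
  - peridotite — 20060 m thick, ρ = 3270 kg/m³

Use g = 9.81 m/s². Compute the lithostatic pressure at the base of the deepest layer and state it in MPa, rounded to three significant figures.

glacial till: 2020 kg/m³ × 9.81 m/s² × 530 m = 1.050×10^7 Pa = 10.50 MPa
shale: 2590 kg/m³ × 9.81 m/s² × 8760 m = 2.226×10^8 Pa = 222.6 MPa
schist: 2870 kg/m³ × 9.81 m/s² × 8530 m = 2.402×10^8 Pa = 240.2 MPa
peridotite: 3270 kg/m³ × 9.81 m/s² × 20060 m = 6.435×10^8 Pa = 643.5 MPa
Total = 10.50 + 222.6 + 240.2 + 643.5 = 1116.7 MPa

1120 MPa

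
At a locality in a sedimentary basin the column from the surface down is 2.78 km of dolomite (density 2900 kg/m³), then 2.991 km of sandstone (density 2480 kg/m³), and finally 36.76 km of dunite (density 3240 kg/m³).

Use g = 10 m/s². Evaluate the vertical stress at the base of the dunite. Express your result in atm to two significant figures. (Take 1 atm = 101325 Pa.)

dolomite: 2900 kg/m³ × 10 m/s² × 2780 m = 8.062×10^7 Pa = 795.7 atm
sandstone: 2480 kg/m³ × 10 m/s² × 2991 m = 7.418×10^7 Pa = 732.1 atm
dunite: 3240 kg/m³ × 10 m/s² × 36760 m = 1.191×10^9 Pa = 11754 atm
Total = 795.7 + 732.1 + 11754 = 13282 atm

13000 atm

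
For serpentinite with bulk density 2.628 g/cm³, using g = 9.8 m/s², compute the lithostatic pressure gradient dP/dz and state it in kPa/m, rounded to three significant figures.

dP/dz = ρg = 2628 kg/m³ × 9.8 m/s² = 25754 Pa/m
= 25754 Pa/m × (1 kPa/m / 1000.0 Pa/m) = 25.754 kPa/m

25.8 kPa/m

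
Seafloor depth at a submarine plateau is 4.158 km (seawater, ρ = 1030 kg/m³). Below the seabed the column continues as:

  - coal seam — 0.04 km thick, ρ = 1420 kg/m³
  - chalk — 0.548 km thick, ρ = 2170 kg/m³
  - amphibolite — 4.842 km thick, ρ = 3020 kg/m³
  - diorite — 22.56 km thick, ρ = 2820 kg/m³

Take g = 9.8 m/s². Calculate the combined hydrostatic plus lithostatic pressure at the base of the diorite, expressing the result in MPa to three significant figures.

821 MPa

seawater: 1030 kg/m³ × 9.8 m/s² × 4158 m = 4.197×10^7 Pa = 41.97 MPa
coal seam: 1420 kg/m³ × 9.8 m/s² × 40 m = 5.566×10^5 Pa = 0.5566 MPa
chalk: 2170 kg/m³ × 9.8 m/s² × 548 m = 1.165×10^7 Pa = 11.65 MPa
amphibolite: 3020 kg/m³ × 9.8 m/s² × 4842 m = 1.433×10^8 Pa = 143.3 MPa
diorite: 2820 kg/m³ × 9.8 m/s² × 22560 m = 6.235×10^8 Pa = 623.5 MPa
Total = 41.97 + 0.5566 + 11.65 + 143.3 + 623.5 = 820.95 MPa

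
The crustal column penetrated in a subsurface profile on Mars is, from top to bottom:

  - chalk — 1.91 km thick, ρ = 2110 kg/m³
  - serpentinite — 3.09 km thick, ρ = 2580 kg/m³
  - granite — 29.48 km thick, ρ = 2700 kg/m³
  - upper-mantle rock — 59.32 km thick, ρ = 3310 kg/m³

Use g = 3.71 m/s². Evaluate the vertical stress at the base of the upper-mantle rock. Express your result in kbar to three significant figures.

10.7 kbar

chalk: 2110 kg/m³ × 3.71 m/s² × 1910 m = 1.495×10^7 Pa = 0.1495 kbar
serpentinite: 2580 kg/m³ × 3.71 m/s² × 3090 m = 2.958×10^7 Pa = 0.2958 kbar
granite: 2700 kg/m³ × 3.71 m/s² × 29480 m = 2.953×10^8 Pa = 2.953 kbar
upper-mantle rock: 3310 kg/m³ × 3.71 m/s² × 59320 m = 7.285×10^8 Pa = 7.285 kbar
Total = 0.1495 + 0.2958 + 2.953 + 7.285 = 10.683 kbar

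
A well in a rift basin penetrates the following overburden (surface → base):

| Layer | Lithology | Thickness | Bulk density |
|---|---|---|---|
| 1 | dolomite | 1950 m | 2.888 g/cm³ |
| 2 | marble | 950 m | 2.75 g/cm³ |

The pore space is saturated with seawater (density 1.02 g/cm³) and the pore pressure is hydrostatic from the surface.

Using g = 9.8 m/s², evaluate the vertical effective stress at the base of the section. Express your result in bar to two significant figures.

520 bar

Overburden (lithostatic) stress σ_v:
dolomite: 2888 kg/m³ × 9.8 m/s² × 1950 m = 5.519×10^7 Pa = 55.19 MPa
marble: 2750 kg/m³ × 9.8 m/s² × 950 m = 2.560×10^7 Pa = 25.60 MPa
Total = 55.19 + 25.60 = 80.792 MPa
Pore pressure P_p = 1020 kg/m³ × 9.8 m/s² × 2900 m = 2.899×10^7 Pa = 28.99 MPa
Effective stress σ' = σ_v − P_p = 80.79 − 28.99 = 51.804 MPa = 518.04 bar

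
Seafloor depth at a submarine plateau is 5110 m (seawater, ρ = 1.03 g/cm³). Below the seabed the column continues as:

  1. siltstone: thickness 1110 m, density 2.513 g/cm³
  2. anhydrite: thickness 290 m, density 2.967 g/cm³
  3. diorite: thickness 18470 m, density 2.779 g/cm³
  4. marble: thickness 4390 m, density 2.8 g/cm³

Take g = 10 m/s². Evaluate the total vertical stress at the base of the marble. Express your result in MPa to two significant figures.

730 MPa

seawater: 1030 kg/m³ × 10 m/s² × 5110 m = 5.263×10^7 Pa = 52.63 MPa
siltstone: 2513 kg/m³ × 10 m/s² × 1110 m = 2.789×10^7 Pa = 27.89 MPa
anhydrite: 2967 kg/m³ × 10 m/s² × 290 m = 8.604×10^6 Pa = 8.604 MPa
diorite: 2779 kg/m³ × 10 m/s² × 18470 m = 5.133×10^8 Pa = 513.3 MPa
marble: 2800 kg/m³ × 10 m/s² × 4390 m = 1.229×10^8 Pa = 122.9 MPa
Total = 52.63 + 27.89 + 8.604 + 513.3 + 122.9 = 725.33 MPa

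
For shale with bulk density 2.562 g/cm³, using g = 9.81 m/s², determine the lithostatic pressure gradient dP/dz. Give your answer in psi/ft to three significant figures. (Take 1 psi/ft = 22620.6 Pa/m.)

dP/dz = ρg = 2562 kg/m³ × 9.81 m/s² = 25133 Pa/m
= 25133 Pa/m × (1 psi/ft / 22621 Pa/m) = 1.1111 psi/ft

1.11 psi/ft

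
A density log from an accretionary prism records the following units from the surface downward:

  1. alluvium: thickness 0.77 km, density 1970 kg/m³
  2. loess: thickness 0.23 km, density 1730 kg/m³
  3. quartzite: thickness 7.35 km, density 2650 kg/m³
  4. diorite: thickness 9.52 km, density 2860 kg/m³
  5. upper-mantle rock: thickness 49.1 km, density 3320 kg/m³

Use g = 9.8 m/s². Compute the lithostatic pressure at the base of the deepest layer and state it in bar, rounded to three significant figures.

20700 bar

alluvium: 1970 kg/m³ × 9.8 m/s² × 770 m = 1.487×10^7 Pa = 148.7 bar
loess: 1730 kg/m³ × 9.8 m/s² × 230 m = 3.899×10^6 Pa = 38.99 bar
quartzite: 2650 kg/m³ × 9.8 m/s² × 7350 m = 1.909×10^8 Pa = 1909 bar
diorite: 2860 kg/m³ × 9.8 m/s² × 9520 m = 2.668×10^8 Pa = 2668 bar
upper-mantle rock: 3320 kg/m³ × 9.8 m/s² × 49100 m = 1.598×10^9 Pa = 15975 bar
Total = 148.7 + 38.99 + 1909 + 2668 + 15975 = 20740 bar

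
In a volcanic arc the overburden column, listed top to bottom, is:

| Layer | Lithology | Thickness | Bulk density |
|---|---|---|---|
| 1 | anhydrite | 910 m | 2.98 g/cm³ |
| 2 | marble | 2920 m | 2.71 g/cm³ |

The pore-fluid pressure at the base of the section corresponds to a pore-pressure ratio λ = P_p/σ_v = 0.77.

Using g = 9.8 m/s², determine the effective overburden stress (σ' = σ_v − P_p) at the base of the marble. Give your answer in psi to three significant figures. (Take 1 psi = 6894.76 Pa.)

Overburden (lithostatic) stress σ_v:
anhydrite: 2980 kg/m³ × 9.8 m/s² × 910 m = 2.658×10^7 Pa = 26.58 MPa
marble: 2710 kg/m³ × 9.8 m/s² × 2920 m = 7.755×10^7 Pa = 77.55 MPa
Total = 26.58 + 77.55 = 104.13 MPa
Pore pressure P_p = λ·σ_v = 0.77 × 104.1 MPa = 80.18 MPa
Effective stress σ' = σ_v − P_p = 104.1 − 80.18 = 23.949 MPa = 3473.5 psi

3470 psi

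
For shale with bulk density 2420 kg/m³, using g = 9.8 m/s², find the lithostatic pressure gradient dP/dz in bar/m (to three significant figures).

0.237 bar/m

dP/dz = ρg = 2420 kg/m³ × 9.8 m/s² = 23716 Pa/m
= 23716 Pa/m × (1 bar/m / 1.0000×10^5 Pa/m) = 0.23716 bar/m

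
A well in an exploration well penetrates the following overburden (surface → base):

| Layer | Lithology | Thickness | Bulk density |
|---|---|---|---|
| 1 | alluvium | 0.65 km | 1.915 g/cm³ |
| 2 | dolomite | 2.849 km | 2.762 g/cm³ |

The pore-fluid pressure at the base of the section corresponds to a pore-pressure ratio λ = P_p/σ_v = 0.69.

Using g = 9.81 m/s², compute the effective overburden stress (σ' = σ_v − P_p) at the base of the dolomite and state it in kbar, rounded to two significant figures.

0.28 kbar

Overburden (lithostatic) stress σ_v:
alluvium: 1915 kg/m³ × 9.81 m/s² × 650 m = 1.221×10^7 Pa = 12.21 MPa
dolomite: 2762 kg/m³ × 9.81 m/s² × 2849 m = 7.719×10^7 Pa = 77.19 MPa
Total = 12.21 + 77.19 = 89.405 MPa
Pore pressure P_p = λ·σ_v = 0.69 × 89.41 MPa = 61.69 MPa
Effective stress σ' = σ_v − P_p = 89.41 − 61.69 = 27.716 MPa = 0.27716 kbar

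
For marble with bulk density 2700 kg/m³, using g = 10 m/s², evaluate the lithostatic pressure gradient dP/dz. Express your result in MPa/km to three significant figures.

dP/dz = ρg = 2700 kg/m³ × 10 m/s² = 27000 Pa/m
= 27000 Pa/m × (1 MPa/km / 1000.0 Pa/m) = 27.000 MPa/km

27.0 MPa/km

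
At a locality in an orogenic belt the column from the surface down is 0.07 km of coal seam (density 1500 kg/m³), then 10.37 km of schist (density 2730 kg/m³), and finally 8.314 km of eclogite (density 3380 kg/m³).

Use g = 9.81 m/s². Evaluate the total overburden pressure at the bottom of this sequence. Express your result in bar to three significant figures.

5540 bar

coal seam: 1500 kg/m³ × 9.81 m/s² × 70 m = 1.030×10^6 Pa = 10.30 bar
schist: 2730 kg/m³ × 9.81 m/s² × 10370 m = 2.777×10^8 Pa = 2777 bar
eclogite: 3380 kg/m³ × 9.81 m/s² × 8314 m = 2.757×10^8 Pa = 2757 bar
Total = 10.30 + 2777 + 2757 = 5544.3 bar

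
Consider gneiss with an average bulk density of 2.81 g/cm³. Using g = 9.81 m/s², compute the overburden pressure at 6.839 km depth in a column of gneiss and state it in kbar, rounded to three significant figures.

gneiss: 2810 kg/m³ × 9.81 m/s² × 6839 m = 1.885×10^8 Pa = 1.885 kbar

1.89 kbar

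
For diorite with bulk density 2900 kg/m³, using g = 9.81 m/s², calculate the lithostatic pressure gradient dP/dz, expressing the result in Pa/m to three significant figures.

28400 Pa/m

dP/dz = ρg = 2900 kg/m³ × 9.81 m/s² = 28449 Pa/m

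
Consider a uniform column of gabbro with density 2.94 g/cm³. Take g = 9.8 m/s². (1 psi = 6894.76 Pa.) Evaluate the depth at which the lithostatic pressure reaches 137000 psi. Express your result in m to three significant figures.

32800 m

h = P/(ρg) = 137000 psi / (2940 kg/m³ × 9.8 m/s²) = 9.446×10^8 Pa / 28812 Pa/m = 32784 m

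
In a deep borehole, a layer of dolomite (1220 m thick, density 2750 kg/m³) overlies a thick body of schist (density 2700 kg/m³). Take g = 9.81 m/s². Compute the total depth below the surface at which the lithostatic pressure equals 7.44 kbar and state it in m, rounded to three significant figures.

Pressure at base of upper layers: 2750×9.81×1220 = 3.291×10^7 Pa = 0.3291 kbar
Remaining pressure to be supplied by schist: 7.440×10^8 − 3.291×10^7 = 7.111×10^8 Pa
Additional depth in schist = 7.111×10^8 Pa / (2700 kg/m³ × 9.81 m/s²) = 26847 m
Total depth = 1220 m + 26847 m = 28067 m

28100 m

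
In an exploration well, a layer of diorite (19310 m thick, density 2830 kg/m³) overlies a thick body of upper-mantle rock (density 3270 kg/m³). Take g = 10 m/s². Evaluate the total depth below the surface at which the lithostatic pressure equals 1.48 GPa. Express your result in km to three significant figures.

47.9 km

Pressure at base of upper layers: 2830×10×19310 = 5.465×10^8 Pa = 0.5465 GPa
Remaining pressure to be supplied by upper-mantle rock: 1.480×10^9 − 5.465×10^8 = 9.335×10^8 Pa
Additional depth in upper-mantle rock = 9.335×10^8 Pa / (3270 kg/m³ × 10 m/s²) = 28548 m
Total depth = 19310 m + 28548 m = 47858 m
= 47.858 km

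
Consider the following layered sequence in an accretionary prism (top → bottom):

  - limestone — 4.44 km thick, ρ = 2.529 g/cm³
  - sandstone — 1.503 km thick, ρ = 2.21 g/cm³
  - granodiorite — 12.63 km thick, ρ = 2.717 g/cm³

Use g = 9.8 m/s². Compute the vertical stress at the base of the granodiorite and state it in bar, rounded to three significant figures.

4790 bar

limestone: 2529 kg/m³ × 9.8 m/s² × 4440 m = 1.100×10^8 Pa = 1100 bar
sandstone: 2210 kg/m³ × 9.8 m/s² × 1503 m = 3.255×10^7 Pa = 325.5 bar
granodiorite: 2717 kg/m³ × 9.8 m/s² × 12630 m = 3.363×10^8 Pa = 3363 bar
Total = 1100 + 325.5 + 3363 = 4788.9 bar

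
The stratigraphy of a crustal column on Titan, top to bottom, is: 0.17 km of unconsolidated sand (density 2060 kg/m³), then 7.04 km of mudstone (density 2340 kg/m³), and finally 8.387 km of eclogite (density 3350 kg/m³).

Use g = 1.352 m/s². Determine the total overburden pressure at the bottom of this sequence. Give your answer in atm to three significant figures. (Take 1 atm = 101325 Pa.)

unconsolidated sand: 2060 kg/m³ × 1.352 m/s² × 170 m = 4.735×10^5 Pa = 4.673 atm
mudstone: 2340 kg/m³ × 1.352 m/s² × 7040 m = 2.227×10^7 Pa = 219.8 atm
eclogite: 3350 kg/m³ × 1.352 m/s² × 8387 m = 3.799×10^7 Pa = 374.9 atm
Total = 4.673 + 219.8 + 374.9 = 599.38 atm

599 atm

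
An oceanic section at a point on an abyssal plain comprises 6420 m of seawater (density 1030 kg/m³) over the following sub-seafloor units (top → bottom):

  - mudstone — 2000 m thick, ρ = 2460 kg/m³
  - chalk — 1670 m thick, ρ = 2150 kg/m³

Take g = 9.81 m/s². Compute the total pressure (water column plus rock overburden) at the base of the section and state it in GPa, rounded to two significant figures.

seawater: 1030 kg/m³ × 9.81 m/s² × 6420 m = 6.487×10^7 Pa = 0.06487 GPa
mudstone: 2460 kg/m³ × 9.81 m/s² × 2000 m = 4.827×10^7 Pa = 0.04827 GPa
chalk: 2150 kg/m³ × 9.81 m/s² × 1670 m = 3.522×10^7 Pa = 0.03522 GPa
Total = 0.06487 + 0.04827 + 0.03522 = 0.14836 GPa

0.15 GPa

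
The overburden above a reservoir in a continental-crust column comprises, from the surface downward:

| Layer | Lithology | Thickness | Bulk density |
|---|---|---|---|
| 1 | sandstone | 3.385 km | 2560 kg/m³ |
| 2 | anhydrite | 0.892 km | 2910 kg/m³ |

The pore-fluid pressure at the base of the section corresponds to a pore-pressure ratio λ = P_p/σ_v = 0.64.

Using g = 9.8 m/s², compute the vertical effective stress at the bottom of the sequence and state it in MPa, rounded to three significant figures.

39.7 MPa

Overburden (lithostatic) stress σ_v:
sandstone: 2560 kg/m³ × 9.8 m/s² × 3385 m = 8.492×10^7 Pa = 84.92 MPa
anhydrite: 2910 kg/m³ × 9.8 m/s² × 892 m = 2.544×10^7 Pa = 25.44 MPa
Total = 84.92 + 25.44 = 110.36 MPa
Pore pressure P_p = λ·σ_v = 0.64 × 110.4 MPa = 70.63 MPa
Effective stress σ' = σ_v − P_p = 110.4 − 70.63 = 39.730 MPa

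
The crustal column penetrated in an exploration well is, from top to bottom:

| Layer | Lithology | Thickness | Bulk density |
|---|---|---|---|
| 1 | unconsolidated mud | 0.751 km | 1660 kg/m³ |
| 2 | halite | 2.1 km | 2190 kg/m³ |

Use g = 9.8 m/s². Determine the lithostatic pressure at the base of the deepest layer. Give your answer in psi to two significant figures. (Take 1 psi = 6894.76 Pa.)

8300 psi

unconsolidated mud: 1660 kg/m³ × 9.8 m/s² × 751 m = 1.222×10^7 Pa = 1772 psi
halite: 2190 kg/m³ × 9.8 m/s² × 2100 m = 4.507×10^7 Pa = 6537 psi
Total = 1772 + 6537 = 8308.8 psi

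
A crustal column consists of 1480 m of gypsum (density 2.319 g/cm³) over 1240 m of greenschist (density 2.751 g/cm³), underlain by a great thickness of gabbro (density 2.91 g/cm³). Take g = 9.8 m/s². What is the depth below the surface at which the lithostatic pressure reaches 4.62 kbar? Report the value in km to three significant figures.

16.6 km

Pressure at base of upper layers: 2319×9.8×1480 + 2751×9.8×1240 = 6.706×10^7 Pa = 0.6706 kbar
Remaining pressure to be supplied by gabbro: 4.620×10^8 − 6.706×10^7 = 3.949×10^8 Pa
Additional depth in gabbro = 3.949×10^8 Pa / (2910 kg/m³ × 9.8 m/s²) = 13849 m
Total depth = 2720 m + 13849 m = 16569 m
= 16.569 km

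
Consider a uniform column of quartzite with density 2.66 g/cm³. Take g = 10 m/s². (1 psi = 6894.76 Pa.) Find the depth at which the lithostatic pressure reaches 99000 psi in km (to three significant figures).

h = P/(ρg) = 99000 psi / (2660 kg/m³ × 10 m/s²) = 6.826×10^8 Pa / 26600 Pa/m = 25661 m
= 25.661 km

25.7 km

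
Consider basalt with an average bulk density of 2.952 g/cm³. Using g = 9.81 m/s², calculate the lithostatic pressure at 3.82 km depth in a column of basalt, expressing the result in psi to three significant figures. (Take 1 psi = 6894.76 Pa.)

basalt: 2952 kg/m³ × 9.81 m/s² × 3820 m = 1.106×10^8 Pa = 16045 psi

16000 psi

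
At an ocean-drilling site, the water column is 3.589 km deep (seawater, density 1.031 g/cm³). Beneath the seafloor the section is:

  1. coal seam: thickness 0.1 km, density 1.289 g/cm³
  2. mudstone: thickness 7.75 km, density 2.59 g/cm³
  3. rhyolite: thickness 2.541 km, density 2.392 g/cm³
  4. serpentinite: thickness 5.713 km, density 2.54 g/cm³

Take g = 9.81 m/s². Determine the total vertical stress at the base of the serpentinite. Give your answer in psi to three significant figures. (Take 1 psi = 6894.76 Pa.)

seawater: 1031 kg/m³ × 9.81 m/s² × 3589 m = 3.630×10^7 Pa = 5265 psi
coal seam: 1289 kg/m³ × 9.81 m/s² × 100 m = 1.265×10^6 Pa = 183.4 psi
mudstone: 2590 kg/m³ × 9.81 m/s² × 7750 m = 1.969×10^8 Pa = 28560 psi
rhyolite: 2392 kg/m³ × 9.81 m/s² × 2541 m = 5.963×10^7 Pa = 8648 psi
serpentinite: 2540 kg/m³ × 9.81 m/s² × 5713 m = 1.424×10^8 Pa = 20647 psi
Total = 5265 + 183.4 + 28560 + 8648 + 20647 = 63302 psi

63300 psi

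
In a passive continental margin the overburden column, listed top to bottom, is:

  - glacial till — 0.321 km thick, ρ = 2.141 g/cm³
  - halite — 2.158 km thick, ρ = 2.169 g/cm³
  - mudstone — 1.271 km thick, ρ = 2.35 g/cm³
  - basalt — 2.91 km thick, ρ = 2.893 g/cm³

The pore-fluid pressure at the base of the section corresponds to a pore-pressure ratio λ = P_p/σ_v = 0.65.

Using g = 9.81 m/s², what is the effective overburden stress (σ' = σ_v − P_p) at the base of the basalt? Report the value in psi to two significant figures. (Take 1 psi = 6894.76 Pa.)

Overburden (lithostatic) stress σ_v:
glacial till: 2141 kg/m³ × 9.81 m/s² × 321 m = 6.742×10^6 Pa = 6.742 MPa
halite: 2169 kg/m³ × 9.81 m/s² × 2158 m = 4.592×10^7 Pa = 45.92 MPa
mudstone: 2350 kg/m³ × 9.81 m/s² × 1271 m = 2.930×10^7 Pa = 29.30 MPa
basalt: 2893 kg/m³ × 9.81 m/s² × 2910 m = 8.259×10^7 Pa = 82.59 MPa
Total = 6.742 + 45.92 + 29.30 + 82.59 = 164.55 MPa
Pore pressure P_p = λ·σ_v = 0.65 × 164.5 MPa = 107.0 MPa
Effective stress σ' = σ_v − P_p = 164.5 − 107.0 = 57.592 MPa = 8353.0 psi

8400 psi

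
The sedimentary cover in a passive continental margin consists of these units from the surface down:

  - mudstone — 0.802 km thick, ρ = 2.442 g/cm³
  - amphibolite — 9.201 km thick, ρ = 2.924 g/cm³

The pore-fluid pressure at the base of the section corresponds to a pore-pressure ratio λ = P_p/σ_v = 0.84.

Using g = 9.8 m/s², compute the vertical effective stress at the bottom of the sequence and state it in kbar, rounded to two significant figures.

Overburden (lithostatic) stress σ_v:
mudstone: 2442 kg/m³ × 9.8 m/s² × 802 m = 1.919×10^7 Pa = 19.19 MPa
amphibolite: 2924 kg/m³ × 9.8 m/s² × 9201 m = 2.637×10^8 Pa = 263.7 MPa
Total = 19.19 + 263.7 = 282.85 MPa
Pore pressure P_p = λ·σ_v = 0.84 × 282.8 MPa = 237.6 MPa
Effective stress σ' = σ_v − P_p = 282.8 − 237.6 = 45.256 MPa = 0.45256 kbar

0.45 kbar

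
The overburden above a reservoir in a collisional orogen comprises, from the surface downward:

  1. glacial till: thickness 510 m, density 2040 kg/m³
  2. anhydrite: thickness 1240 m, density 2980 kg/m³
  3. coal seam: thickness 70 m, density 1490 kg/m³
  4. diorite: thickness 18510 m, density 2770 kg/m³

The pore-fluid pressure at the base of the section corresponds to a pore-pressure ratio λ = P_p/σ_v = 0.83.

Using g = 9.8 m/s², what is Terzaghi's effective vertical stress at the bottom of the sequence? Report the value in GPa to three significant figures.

Overburden (lithostatic) stress σ_v:
glacial till: 2040 kg/m³ × 9.8 m/s² × 510 m = 1.020×10^7 Pa = 10.20 MPa
anhydrite: 2980 kg/m³ × 9.8 m/s² × 1240 m = 3.621×10^7 Pa = 36.21 MPa
coal seam: 1490 kg/m³ × 9.8 m/s² × 70 m = 1.022×10^6 Pa = 1.022 MPa
diorite: 2770 kg/m³ × 9.8 m/s² × 18510 m = 5.025×10^8 Pa = 502.5 MPa
Total = 10.20 + 36.21 + 1.022 + 502.5 = 549.90 MPa
Pore pressure P_p = λ·σ_v = 0.83 × 549.9 MPa = 456.4 MPa
Effective stress σ' = σ_v − P_p = 549.9 − 456.4 = 93.484 MPa = 0.093484 GPa

0.0935 GPa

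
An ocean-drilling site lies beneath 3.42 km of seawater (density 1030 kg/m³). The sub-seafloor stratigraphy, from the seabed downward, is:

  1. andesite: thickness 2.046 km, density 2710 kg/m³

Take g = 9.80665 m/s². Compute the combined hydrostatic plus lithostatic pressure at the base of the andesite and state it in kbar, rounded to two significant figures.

0.89 kbar

seawater: 1030 kg/m³ × 9.80665 m/s² × 3420 m = 3.454×10^7 Pa = 0.3454 kbar
andesite: 2710 kg/m³ × 9.80665 m/s² × 2046 m = 5.437×10^7 Pa = 0.5437 kbar
Total = 0.3454 + 0.5437 = 0.88919 kbar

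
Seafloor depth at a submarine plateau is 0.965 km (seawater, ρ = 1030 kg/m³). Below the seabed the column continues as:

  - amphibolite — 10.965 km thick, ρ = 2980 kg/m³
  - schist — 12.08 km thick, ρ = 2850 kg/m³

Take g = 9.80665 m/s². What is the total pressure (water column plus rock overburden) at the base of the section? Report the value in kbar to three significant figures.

seawater: 1030 kg/m³ × 9.80665 m/s² × 965 m = 9.747×10^6 Pa = 0.09747 kbar
amphibolite: 2980 kg/m³ × 9.80665 m/s² × 10965 m = 3.204×10^8 Pa = 3.204 kbar
schist: 2850 kg/m³ × 9.80665 m/s² × 12080 m = 3.376×10^8 Pa = 3.376 kbar
Total = 0.09747 + 3.204 + 3.376 = 6.6781 kbar

6.68 kbar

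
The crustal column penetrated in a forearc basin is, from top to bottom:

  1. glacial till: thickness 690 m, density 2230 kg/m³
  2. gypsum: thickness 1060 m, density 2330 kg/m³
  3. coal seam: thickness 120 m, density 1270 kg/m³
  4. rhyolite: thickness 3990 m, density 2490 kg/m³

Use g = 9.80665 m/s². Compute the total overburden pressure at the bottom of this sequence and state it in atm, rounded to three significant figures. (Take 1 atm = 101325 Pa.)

glacial till: 2230 kg/m³ × 9.80665 m/s² × 690 m = 1.509×10^7 Pa = 148.9 atm
gypsum: 2330 kg/m³ × 9.80665 m/s² × 1060 m = 2.422×10^7 Pa = 239.0 atm
coal seam: 1270 kg/m³ × 9.80665 m/s² × 120 m = 1.495×10^6 Pa = 14.75 atm
rhyolite: 2490 kg/m³ × 9.80665 m/s² × 3990 m = 9.743×10^7 Pa = 961.6 atm
Total = 148.9 + 239.0 + 14.75 + 961.6 = 1364.3 atm

1360 atm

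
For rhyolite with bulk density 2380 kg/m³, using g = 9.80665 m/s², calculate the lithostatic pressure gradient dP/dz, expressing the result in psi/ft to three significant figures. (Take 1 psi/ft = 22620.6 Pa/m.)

dP/dz = ρg = 2380 kg/m³ × 9.80665 m/s² = 23340 Pa/m
= 23340 Pa/m × (1 psi/ft / 22621 Pa/m) = 1.0318 psi/ft

1.03 psi/ft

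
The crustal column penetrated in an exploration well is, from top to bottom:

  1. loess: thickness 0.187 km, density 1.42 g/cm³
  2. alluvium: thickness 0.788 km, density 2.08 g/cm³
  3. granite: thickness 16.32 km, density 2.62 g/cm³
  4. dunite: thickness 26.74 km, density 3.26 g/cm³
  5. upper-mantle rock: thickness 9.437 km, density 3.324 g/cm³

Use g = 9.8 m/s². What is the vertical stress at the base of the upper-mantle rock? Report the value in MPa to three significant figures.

loess: 1420 kg/m³ × 9.8 m/s² × 187 m = 2.602×10^6 Pa = 2.602 MPa
alluvium: 2080 kg/m³ × 9.8 m/s² × 788 m = 1.606×10^7 Pa = 16.06 MPa
granite: 2620 kg/m³ × 9.8 m/s² × 16320 m = 4.190×10^8 Pa = 419.0 MPa
dunite: 3260 kg/m³ × 9.8 m/s² × 26740 m = 8.543×10^8 Pa = 854.3 MPa
upper-mantle rock: 3324 kg/m³ × 9.8 m/s² × 9437 m = 3.074×10^8 Pa = 307.4 MPa
Total = 2.602 + 16.06 + 419.0 + 854.3 + 307.4 = 1599.4 MPa

1600 MPa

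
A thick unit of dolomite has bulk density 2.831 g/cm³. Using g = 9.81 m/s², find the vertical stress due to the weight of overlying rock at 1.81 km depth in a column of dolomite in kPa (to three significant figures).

50300 kPa

dolomite: 2831 kg/m³ × 9.81 m/s² × 1810 m = 5.027×10^7 Pa = 50268 kPa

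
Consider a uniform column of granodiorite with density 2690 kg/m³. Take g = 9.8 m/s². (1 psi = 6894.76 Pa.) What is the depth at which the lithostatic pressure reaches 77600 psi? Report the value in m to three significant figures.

h = P/(ρg) = 77600 psi / (2690 kg/m³ × 9.8 m/s²) = 5.350×10^8 Pa / 26362 Pa/m = 20296 m

20300 m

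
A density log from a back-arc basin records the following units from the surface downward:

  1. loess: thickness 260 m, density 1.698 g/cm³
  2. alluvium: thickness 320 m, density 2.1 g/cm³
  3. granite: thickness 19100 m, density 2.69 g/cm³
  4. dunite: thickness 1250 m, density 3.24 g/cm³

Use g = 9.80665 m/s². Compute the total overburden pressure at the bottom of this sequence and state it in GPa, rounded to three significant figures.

loess: 1698 kg/m³ × 9.80665 m/s² × 260 m = 4.329×10^6 Pa = 4.329×10^-3 GPa
alluvium: 2100 kg/m³ × 9.80665 m/s² × 320 m = 6.590×10^6 Pa = 6.590×10^-3 GPa
granite: 2690 kg/m³ × 9.80665 m/s² × 19100 m = 5.039×10^8 Pa = 0.5039 GPa
dunite: 3240 kg/m³ × 9.80665 m/s² × 1250 m = 3.972×10^7 Pa = 0.03972 GPa
Total = 4.329×10^-3 + 6.590×10^-3 + 0.5039 + 0.03972 = 0.55449 GPa

0.554 GPa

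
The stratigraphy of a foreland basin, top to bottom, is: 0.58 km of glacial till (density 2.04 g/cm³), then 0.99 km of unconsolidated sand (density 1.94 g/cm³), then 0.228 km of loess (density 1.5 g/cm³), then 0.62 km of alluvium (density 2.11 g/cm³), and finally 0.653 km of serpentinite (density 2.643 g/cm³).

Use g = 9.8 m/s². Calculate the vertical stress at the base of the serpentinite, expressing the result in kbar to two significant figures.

0.64 kbar

glacial till: 2040 kg/m³ × 9.8 m/s² × 580 m = 1.160×10^7 Pa = 0.1160 kbar
unconsolidated sand: 1940 kg/m³ × 9.8 m/s² × 990 m = 1.882×10^7 Pa = 0.1882 kbar
loess: 1500 kg/m³ × 9.8 m/s² × 228 m = 3.352×10^6 Pa = 0.03352 kbar
alluvium: 2110 kg/m³ × 9.8 m/s² × 620 m = 1.282×10^7 Pa = 0.1282 kbar
serpentinite: 2643 kg/m³ × 9.8 m/s² × 653 m = 1.691×10^7 Pa = 0.1691 kbar
Total = 0.1160 + 0.1882 + 0.03352 + 0.1282 + 0.1691 = 0.63503 kbar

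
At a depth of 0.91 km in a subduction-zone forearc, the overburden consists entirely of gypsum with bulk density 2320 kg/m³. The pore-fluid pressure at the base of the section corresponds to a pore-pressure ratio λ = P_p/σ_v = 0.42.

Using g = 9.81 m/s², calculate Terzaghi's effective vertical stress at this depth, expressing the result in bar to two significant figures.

Overburden (lithostatic) stress σ_v:
gypsum: 2320 kg/m³ × 9.81 m/s² × 910 m = 2.071×10^7 Pa = 20.71 MPa
Pore pressure P_p = λ·σ_v = 0.42 × 20.71 MPa = 8.699 MPa
Effective stress σ' = σ_v − P_p = 20.71 − 8.699 = 12.012 MPa = 120.12 bar

120 bar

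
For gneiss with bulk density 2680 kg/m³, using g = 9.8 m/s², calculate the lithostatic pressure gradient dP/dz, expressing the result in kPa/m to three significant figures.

dP/dz = ρg = 2680 kg/m³ × 9.8 m/s² = 26264 Pa/m
= 26264 Pa/m × (1 kPa/m / 1000.0 Pa/m) = 26.264 kPa/m

26.3 kPa/m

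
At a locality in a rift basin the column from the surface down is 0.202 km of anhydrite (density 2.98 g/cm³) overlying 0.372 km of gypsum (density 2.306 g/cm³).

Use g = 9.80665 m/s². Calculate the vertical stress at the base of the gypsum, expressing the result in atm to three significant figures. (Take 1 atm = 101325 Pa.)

141 atm

anhydrite: 2980 kg/m³ × 9.80665 m/s² × 202 m = 5.903×10^6 Pa = 58.26 atm
gypsum: 2306 kg/m³ × 9.80665 m/s² × 372 m = 8.412×10^6 Pa = 83.02 atm
Total = 58.26 + 83.02 = 141.28 atm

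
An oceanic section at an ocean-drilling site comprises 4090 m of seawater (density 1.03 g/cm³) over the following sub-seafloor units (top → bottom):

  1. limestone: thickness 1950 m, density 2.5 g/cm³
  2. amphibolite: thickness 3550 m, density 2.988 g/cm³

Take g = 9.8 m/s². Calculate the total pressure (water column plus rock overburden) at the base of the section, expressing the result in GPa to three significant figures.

seawater: 1030 kg/m³ × 9.8 m/s² × 4090 m = 4.128×10^7 Pa = 0.04128 GPa
limestone: 2500 kg/m³ × 9.8 m/s² × 1950 m = 4.777×10^7 Pa = 0.04777 GPa
amphibolite: 2988 kg/m³ × 9.8 m/s² × 3550 m = 1.040×10^8 Pa = 0.1040 GPa
Total = 0.04128 + 0.04777 + 0.1040 = 0.19301 GPa

0.193 GPa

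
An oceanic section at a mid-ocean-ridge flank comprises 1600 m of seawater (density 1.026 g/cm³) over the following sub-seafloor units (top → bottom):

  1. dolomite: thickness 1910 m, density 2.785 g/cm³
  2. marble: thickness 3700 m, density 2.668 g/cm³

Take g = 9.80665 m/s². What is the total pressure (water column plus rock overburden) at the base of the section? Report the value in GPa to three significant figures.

seawater: 1026 kg/m³ × 9.80665 m/s² × 1600 m = 1.610×10^7 Pa = 0.01610 GPa
dolomite: 2785 kg/m³ × 9.80665 m/s² × 1910 m = 5.217×10^7 Pa = 0.05217 GPa
marble: 2668 kg/m³ × 9.80665 m/s² × 3700 m = 9.681×10^7 Pa = 0.09681 GPa
Total = 0.01610 + 0.05217 + 0.09681 = 0.16507 GPa

0.165 GPa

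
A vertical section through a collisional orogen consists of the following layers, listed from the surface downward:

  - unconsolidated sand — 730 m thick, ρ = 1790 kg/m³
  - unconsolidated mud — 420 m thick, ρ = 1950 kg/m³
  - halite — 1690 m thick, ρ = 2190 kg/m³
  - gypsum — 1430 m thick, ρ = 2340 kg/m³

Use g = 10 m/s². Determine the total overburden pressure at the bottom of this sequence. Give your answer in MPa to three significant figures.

91.7 MPa

unconsolidated sand: 1790 kg/m³ × 10 m/s² × 730 m = 1.307×10^7 Pa = 13.07 MPa
unconsolidated mud: 1950 kg/m³ × 10 m/s² × 420 m = 8.190×10^6 Pa = 8.190 MPa
halite: 2190 kg/m³ × 10 m/s² × 1690 m = 3.701×10^7 Pa = 37.01 MPa
gypsum: 2340 kg/m³ × 10 m/s² × 1430 m = 3.346×10^7 Pa = 33.46 MPa
Total = 13.07 + 8.190 + 37.01 + 33.46 = 91.730 MPa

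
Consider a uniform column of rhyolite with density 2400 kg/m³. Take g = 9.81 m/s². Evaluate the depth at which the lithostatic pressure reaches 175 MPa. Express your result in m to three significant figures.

h = P/(ρg) = 175 MPa / (2400 kg/m³ × 9.81 m/s²) = 1.750×10^8 Pa / 23544 Pa/m = 7432.9 m

7430 m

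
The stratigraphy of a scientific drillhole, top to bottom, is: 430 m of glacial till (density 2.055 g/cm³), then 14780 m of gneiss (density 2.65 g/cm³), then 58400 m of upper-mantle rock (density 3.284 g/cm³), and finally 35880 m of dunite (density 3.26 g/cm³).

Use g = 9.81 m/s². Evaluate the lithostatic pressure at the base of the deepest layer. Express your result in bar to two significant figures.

glacial till: 2055 kg/m³ × 9.81 m/s² × 430 m = 8.669×10^6 Pa = 86.69 bar
gneiss: 2650 kg/m³ × 9.81 m/s² × 14780 m = 3.842×10^8 Pa = 3842 bar
upper-mantle rock: 3284 kg/m³ × 9.81 m/s² × 58400 m = 1.881×10^9 Pa = 18814 bar
dunite: 3260 kg/m³ × 9.81 m/s² × 35880 m = 1.147×10^9 Pa = 11475 bar
Total = 86.69 + 3842 + 18814 + 11475 = 34218 bar

34000 bar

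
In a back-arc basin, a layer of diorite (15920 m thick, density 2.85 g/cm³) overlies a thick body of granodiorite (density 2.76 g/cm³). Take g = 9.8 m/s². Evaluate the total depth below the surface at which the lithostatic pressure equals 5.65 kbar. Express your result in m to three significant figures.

20400 m

Pressure at base of upper layers: 2850×9.8×15920 = 4.446×10^8 Pa = 4.446 kbar
Remaining pressure to be supplied by granodiorite: 5.650×10^8 − 4.446×10^8 = 1.204×10^8 Pa
Additional depth in granodiorite = 1.204×10^8 Pa / (2760 kg/m³ × 9.8 m/s²) = 4449.7 m
Total depth = 15920 m + 4449.7 m = 20370 m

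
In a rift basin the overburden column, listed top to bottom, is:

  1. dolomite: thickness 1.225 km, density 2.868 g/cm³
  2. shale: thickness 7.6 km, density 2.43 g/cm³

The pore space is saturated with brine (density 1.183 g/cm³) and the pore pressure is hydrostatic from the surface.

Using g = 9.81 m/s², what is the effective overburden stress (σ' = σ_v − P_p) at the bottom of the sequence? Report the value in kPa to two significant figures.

110000 kPa

Overburden (lithostatic) stress σ_v:
dolomite: 2868 kg/m³ × 9.81 m/s² × 1225 m = 3.447×10^7 Pa = 34.47 MPa
shale: 2430 kg/m³ × 9.81 m/s² × 7600 m = 1.812×10^8 Pa = 181.2 MPa
Total = 34.47 + 181.2 = 215.64 MPa
Pore pressure P_p = 1183 kg/m³ × 9.81 m/s² × 8825 m = 1.024×10^8 Pa = 102.4 MPa
Effective stress σ' = σ_v − P_p = 215.6 − 102.4 = 113.22 MPa = 1.1322×10^5 kPa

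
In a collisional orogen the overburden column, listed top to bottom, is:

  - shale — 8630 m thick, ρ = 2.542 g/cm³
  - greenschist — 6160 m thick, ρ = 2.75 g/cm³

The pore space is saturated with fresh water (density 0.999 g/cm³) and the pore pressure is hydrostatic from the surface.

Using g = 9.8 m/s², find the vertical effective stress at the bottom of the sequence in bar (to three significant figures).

2360 bar

Overburden (lithostatic) stress σ_v:
shale: 2542 kg/m³ × 9.8 m/s² × 8630 m = 2.150×10^8 Pa = 215.0 MPa
greenschist: 2750 kg/m³ × 9.8 m/s² × 6160 m = 1.660×10^8 Pa = 166.0 MPa
Total = 215.0 + 166.0 = 381.00 MPa
Pore pressure P_p = 999 kg/m³ × 9.8 m/s² × 14790 m = 1.448×10^8 Pa = 144.8 MPa
Effective stress σ' = σ_v − P_p = 381.0 − 144.8 = 236.20 MPa = 2362.0 bar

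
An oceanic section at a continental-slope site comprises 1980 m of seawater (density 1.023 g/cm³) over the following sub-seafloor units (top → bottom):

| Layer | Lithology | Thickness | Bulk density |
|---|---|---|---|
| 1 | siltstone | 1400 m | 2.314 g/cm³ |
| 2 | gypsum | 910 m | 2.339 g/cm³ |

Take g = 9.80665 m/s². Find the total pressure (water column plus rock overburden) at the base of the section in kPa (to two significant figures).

seawater: 1023 kg/m³ × 9.80665 m/s² × 1980 m = 1.986×10^7 Pa = 19864 kPa
siltstone: 2314 kg/m³ × 9.80665 m/s² × 1400 m = 3.177×10^7 Pa = 31770 kPa
gypsum: 2339 kg/m³ × 9.80665 m/s² × 910 m = 2.087×10^7 Pa = 20873 kPa
Total = 19864 + 31770 + 20873 = 72507 kPa

73000 kPa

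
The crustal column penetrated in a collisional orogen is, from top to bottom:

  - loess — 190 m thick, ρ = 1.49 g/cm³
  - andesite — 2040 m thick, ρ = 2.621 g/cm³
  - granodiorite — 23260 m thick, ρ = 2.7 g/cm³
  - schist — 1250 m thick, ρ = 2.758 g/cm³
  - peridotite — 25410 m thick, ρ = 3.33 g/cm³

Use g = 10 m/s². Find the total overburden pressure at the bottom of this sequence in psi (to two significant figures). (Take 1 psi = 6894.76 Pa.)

loess: 1490 kg/m³ × 10 m/s² × 190 m = 2.831×10^6 Pa = 410.6 psi
andesite: 2621 kg/m³ × 10 m/s² × 2040 m = 5.347×10^7 Pa = 7755 psi
granodiorite: 2700 kg/m³ × 10 m/s² × 23260 m = 6.280×10^8 Pa = 91087 psi
schist: 2758 kg/m³ × 10 m/s² × 1250 m = 3.447×10^7 Pa = 5000 psi
peridotite: 3330 kg/m³ × 10 m/s² × 25410 m = 8.462×10^8 Pa = 1.227×10^5 psi
Total = 410.6 + 7755 + 91087 + 5000 + 1.227×10^5 = 2.2698×10^5 psi

230000 psi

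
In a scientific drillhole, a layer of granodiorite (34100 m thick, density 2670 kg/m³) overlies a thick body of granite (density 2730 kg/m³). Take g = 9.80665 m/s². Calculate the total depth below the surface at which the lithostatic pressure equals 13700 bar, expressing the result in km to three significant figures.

Pressure at base of upper layers: 2670×9.80665×34100 = 8.929×10^8 Pa = 8929 bar
Remaining pressure to be supplied by granite: 1.370×10^9 − 8.929×10^8 = 4.771×10^8 Pa
Additional depth in granite = 4.771×10^8 Pa / (2730 kg/m³ × 9.80665 m/s²) = 17822 m
Total depth = 34100 m + 17822 m = 51922 m
= 51.922 km

51.9 km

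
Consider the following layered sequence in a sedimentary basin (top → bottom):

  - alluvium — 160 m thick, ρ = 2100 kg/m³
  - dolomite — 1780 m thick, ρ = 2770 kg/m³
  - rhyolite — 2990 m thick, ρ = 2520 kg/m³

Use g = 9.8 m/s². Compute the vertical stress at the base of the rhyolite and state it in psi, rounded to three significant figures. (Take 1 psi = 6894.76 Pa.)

alluvium: 2100 kg/m³ × 9.8 m/s² × 160 m = 3.293×10^6 Pa = 477.6 psi
dolomite: 2770 kg/m³ × 9.8 m/s² × 1780 m = 4.832×10^7 Pa = 7008 psi
rhyolite: 2520 kg/m³ × 9.8 m/s² × 2990 m = 7.384×10^7 Pa = 10710 psi
Total = 477.6 + 7008 + 10710 = 18196 psi

18200 psi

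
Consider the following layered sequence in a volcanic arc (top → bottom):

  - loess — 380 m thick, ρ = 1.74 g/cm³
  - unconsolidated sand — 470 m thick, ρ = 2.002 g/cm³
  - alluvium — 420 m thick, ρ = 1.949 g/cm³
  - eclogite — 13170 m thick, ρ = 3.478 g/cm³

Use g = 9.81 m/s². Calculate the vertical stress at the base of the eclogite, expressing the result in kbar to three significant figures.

4.73 kbar

loess: 1740 kg/m³ × 9.81 m/s² × 380 m = 6.486×10^6 Pa = 0.06486 kbar
unconsolidated sand: 2002 kg/m³ × 9.81 m/s² × 470 m = 9.231×10^6 Pa = 0.09231 kbar
alluvium: 1949 kg/m³ × 9.81 m/s² × 420 m = 8.030×10^6 Pa = 0.08030 kbar
eclogite: 3478 kg/m³ × 9.81 m/s² × 13170 m = 4.493×10^8 Pa = 4.493 kbar
Total = 0.06486 + 0.09231 + 0.08030 + 4.493 = 4.7310 kbar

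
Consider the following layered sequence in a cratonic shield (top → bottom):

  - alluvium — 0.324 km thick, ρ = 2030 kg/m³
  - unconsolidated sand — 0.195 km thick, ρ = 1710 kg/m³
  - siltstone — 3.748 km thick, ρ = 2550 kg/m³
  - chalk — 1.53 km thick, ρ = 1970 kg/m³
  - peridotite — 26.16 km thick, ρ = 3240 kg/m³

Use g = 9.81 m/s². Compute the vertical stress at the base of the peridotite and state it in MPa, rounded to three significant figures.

965 MPa

alluvium: 2030 kg/m³ × 9.81 m/s² × 324 m = 6.452×10^6 Pa = 6.452 MPa
unconsolidated sand: 1710 kg/m³ × 9.81 m/s² × 195 m = 3.271×10^6 Pa = 3.271 MPa
siltstone: 2550 kg/m³ × 9.81 m/s² × 3748 m = 9.376×10^7 Pa = 93.76 MPa
chalk: 1970 kg/m³ × 9.81 m/s² × 1530 m = 2.957×10^7 Pa = 29.57 MPa
peridotite: 3240 kg/m³ × 9.81 m/s² × 26160 m = 8.315×10^8 Pa = 831.5 MPa
Total = 6.452 + 3.271 + 93.76 + 29.57 + 831.5 = 964.53 MPa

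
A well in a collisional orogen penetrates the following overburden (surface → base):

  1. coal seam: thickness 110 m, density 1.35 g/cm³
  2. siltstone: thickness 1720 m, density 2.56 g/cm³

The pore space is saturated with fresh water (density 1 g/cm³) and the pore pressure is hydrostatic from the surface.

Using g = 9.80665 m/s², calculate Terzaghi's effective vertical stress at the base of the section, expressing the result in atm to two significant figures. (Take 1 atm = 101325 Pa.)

Overburden (lithostatic) stress σ_v:
coal seam: 1350 kg/m³ × 9.80665 m/s² × 110 m = 1.456×10^6 Pa = 1.456 MPa
siltstone: 2560 kg/m³ × 9.80665 m/s² × 1720 m = 4.318×10^7 Pa = 43.18 MPa
Total = 1.456 + 43.18 = 44.637 MPa
Pore pressure P_p = 1000 kg/m³ × 9.80665 m/s² × 1830 m = 1.795×10^7 Pa = 17.95 MPa
Effective stress σ' = σ_v − P_p = 44.64 − 17.95 = 26.691 MPa = 263.42 atm

260 atm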